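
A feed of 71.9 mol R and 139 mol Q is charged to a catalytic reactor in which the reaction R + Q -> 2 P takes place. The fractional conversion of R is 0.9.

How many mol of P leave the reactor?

129 mol

R reacted = 0.9 × 71.9 = 64.71 mol; ν_R = −1, so ξ = 64.71/1 = 64.71 mol.
Outlet amounts (n = n₀ + ν ξ):
  R: 71.9 − 1(64.71) = 7.19
  Q: 139 − 1(64.71) = 74.29
  P: 0 + 2(64.71) = 129.4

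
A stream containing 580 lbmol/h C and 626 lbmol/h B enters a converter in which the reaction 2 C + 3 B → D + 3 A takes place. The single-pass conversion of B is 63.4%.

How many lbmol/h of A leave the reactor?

397 lbmol/h

B reacted = 0.634 × 626 = 396.9 lbmol/h; ν_B = −3, so ξ = 396.9/3 = 132.3 lbmol/h.
Outlet amounts (n = n₀ + ν ξ):
  C: 580 − 2(132.3) = 315.4
  B: 626 − 3(132.3) = 229.1
  D: 0 + 1(132.3) = 132.3
  A: 0 + 3(132.3) = 396.9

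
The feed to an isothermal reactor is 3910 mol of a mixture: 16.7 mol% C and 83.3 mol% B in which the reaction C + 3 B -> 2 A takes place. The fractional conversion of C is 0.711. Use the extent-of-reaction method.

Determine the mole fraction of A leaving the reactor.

C reacted = 0.711 × 653 = 464.3 mol; ν_C = −1, so ξ = 464.3/1 = 464.3 mol.
Outlet amounts (n = n₀ + ν ξ):
  C: 653 − 1(464.3) = 188.7
  B: 3257 − 3(464.3) = 1864
  A: 0 + 2(464.3) = 928.5
Total out = 2981 mol; y_A = 928.5 / 2981 = 0.3114.

0.311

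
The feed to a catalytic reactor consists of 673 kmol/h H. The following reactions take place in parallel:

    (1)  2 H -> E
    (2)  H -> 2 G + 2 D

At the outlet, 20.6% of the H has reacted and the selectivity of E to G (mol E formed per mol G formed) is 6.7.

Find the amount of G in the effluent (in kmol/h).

9.97 kmol/h

Conversion of H: H consumed = 0.206 × 673 = 138.6 kmol/h = 2ξ₁ + 1ξ₂.
Selectivity: 1ξ₁ / (2ξ₂) = 6.7 → ξ₁ = 13.4 ξ₂.
Substitute: (2·13.4 + 1) ξ₂ = 138.6 → ξ₂ = 4.987 kmol/h, ξ₁ = 66.83 kmol/h.
Outlet amounts (n = n₀ + Σ ν·ξ):
  H: 673 − 2(66.83) − 1(4.987) = 534.4
  E: 0 + 1(66.83) = 66.83
  G: 0 + 2(4.987) = 9.974
  D: 0 + 2(4.987) = 9.974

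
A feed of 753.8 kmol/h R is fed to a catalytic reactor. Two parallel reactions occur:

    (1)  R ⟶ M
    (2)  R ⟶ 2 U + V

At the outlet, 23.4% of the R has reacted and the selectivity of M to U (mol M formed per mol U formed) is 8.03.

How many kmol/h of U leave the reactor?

Conversion of R: R consumed = 0.234 × 753.8 = 176.4 kmol/h = 1ξ₁ + 1ξ₂.
Selectivity: 1ξ₁ / (2ξ₂) = 8.03 → ξ₁ = 16.06 ξ₂.
Substitute: (1·16.06 + 1) ξ₂ = 176.4 → ξ₂ = 10.34 kmol/h, ξ₁ = 166 kmol/h.
Outlet amounts (n = n₀ + Σ ν·ξ):
  R: 753.8 − 1(166) − 1(10.34) = 577.4
  M: 0 + 1(166) = 166
  U: 0 + 2(10.34) = 20.68
  V: 0 + 1(10.34) = 10.34

20.7 kmol/h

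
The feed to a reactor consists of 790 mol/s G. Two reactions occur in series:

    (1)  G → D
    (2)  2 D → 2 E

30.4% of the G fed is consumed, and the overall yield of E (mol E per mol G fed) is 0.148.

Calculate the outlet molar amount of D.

Conversion of G: G consumed = 1ξ₁ = 0.304 × 790 → ξ₁ = 240.2 mol/s.
Yield of E: 2ξ₂ / 790 = 0.148 → ξ₂ = 58.46 mol/s.
Outlet amounts (n = n₀ + Σ ν·ξ):
  G: 790 − 1(240.2) = 549.8
  D: 0 + 1(240.2) − 2(58.46) = 123.2
  E: 0 + 2(58.46) = 116.9

123 mol/s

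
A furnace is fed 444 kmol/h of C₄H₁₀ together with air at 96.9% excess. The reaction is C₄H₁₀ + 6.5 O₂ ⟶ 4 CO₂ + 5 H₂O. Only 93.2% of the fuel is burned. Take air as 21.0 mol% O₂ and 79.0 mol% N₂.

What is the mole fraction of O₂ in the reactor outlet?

0.106

Stoichiometric O₂ = 6.5 × 444 = 2886 kmol/h; O₂ fed = 2886 × 1.969 = 5683 kmol/h.
N₂ fed = 5683 × 79/21 = 21380 kmol/h.
Fuel reacted = 0.932 × 444 → ξ = 413.8 kmol/h.
Outlet (n = n₀ + ν ξ):
  C₄H₁₀: 444 − 1(413.8) = 30.19
  O₂: 5683 − 6.5(413.8) = 2993
  N₂: 21380 (inert)
  CO₂: 0 + 4(413.8) = 1655
  H₂O: 0 + 5(413.8) = 2069
Total out = 28120 kmol/h; y_O₂ = 2993 / 28120 = 0.1064.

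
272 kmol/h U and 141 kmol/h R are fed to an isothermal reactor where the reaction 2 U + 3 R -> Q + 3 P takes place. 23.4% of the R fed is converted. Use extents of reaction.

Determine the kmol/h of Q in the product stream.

11 kmol/h

R reacted = 0.234 × 141 = 32.99 kmol/h; ν_R = −3, so ξ = 32.99/3 = 11 kmol/h.
Outlet amounts (n = n₀ + ν ξ):
  U: 272 − 2(11) = 250
  R: 141 − 3(11) = 108
  Q: 0 + 1(11) = 11
  P: 0 + 3(11) = 32.99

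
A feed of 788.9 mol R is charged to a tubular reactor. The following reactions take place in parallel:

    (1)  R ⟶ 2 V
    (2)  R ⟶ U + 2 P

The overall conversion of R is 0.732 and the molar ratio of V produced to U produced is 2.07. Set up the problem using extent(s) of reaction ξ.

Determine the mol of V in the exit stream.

587 mol

Conversion of R: R consumed = 0.732 × 788.9 = 577.5 mol = 1ξ₁ + 1ξ₂.
Selectivity: 2ξ₁ / (1ξ₂) = 2.07 → ξ₁ = 1.035 ξ₂.
Substitute: (1·1.035 + 1) ξ₂ = 577.5 → ξ₂ = 283.8 mol, ξ₁ = 293.7 mol.
Outlet amounts (n = n₀ + Σ ν·ξ):
  R: 788.9 − 1(293.7) − 1(283.8) = 211.4
  V: 0 + 2(293.7) = 587.4
  U: 0 + 1(283.8) = 283.8
  P: 0 + 2(283.8) = 567.5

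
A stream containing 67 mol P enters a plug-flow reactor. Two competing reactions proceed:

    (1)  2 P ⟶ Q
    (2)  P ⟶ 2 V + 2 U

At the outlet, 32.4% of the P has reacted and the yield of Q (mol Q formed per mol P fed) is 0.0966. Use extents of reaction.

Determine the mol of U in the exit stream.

17.5 mol

Yield of Q: 1ξ₁ / 67 = 0.0966 → ξ₁ = 6.472 mol.
Conversion of P: 2ξ₁ + 1ξ₂ = 0.324 × 67 = 21.71 → ξ₂ = 8.764 mol.
Outlet amounts (n = n₀ + Σ ν·ξ):
  P: 67 − 2(6.472) − 1(8.764) = 45.29
  Q: 0 + 1(6.472) = 6.472
  V: 0 + 2(8.764) = 17.53
  U: 0 + 2(8.764) = 17.53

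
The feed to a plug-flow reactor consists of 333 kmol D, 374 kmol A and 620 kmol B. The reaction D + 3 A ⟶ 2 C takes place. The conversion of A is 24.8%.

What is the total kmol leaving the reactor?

A reacted = 0.248 × 374 = 92.75 kmol; ν_A = −3, so ξ = 92.75/3 = 30.92 kmol.
Outlet amounts (n = n₀ + ν ξ):
  D: 333 − 1(30.92) = 302.1
  A: 374 − 3(30.92) = 281.2
  C: 0 + 2(30.92) = 61.83
  B: 620 (inert)
Total out = 302.1 + 281.2 + 61.83 + 620 = 1265 kmol.

1270 kmol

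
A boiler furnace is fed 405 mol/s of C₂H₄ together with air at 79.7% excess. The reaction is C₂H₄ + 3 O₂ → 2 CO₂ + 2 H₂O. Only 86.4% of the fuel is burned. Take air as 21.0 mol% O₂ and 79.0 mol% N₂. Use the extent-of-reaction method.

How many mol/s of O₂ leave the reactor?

Stoichiometric O₂ = 3 × 405 = 1215 mol/s; O₂ fed = 1215 × 1.797 = 2183 mol/s.
N₂ fed = 2183 × 79/21 = 8214 mol/s.
Fuel reacted = 0.864 × 405 → ξ = 349.9 mol/s.
Outlet (n = n₀ + ν ξ):
  C₂H₄: 405 − 1(349.9) = 55.08
  O₂: 2183 − 3(349.9) = 1134
  N₂: 8214 (inert)
  CO₂: 0 + 2(349.9) = 699.8
  H₂O: 0 + 2(349.9) = 699.8

1130 mol/s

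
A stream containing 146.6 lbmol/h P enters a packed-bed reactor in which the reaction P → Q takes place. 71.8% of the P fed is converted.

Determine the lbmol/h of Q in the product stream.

105 lbmol/h

P reacted = 0.718 × 146.6 = 105.3 lbmol/h; ν_P = −1, so ξ = 105.3/1 = 105.3 lbmol/h.
Outlet amounts (n = n₀ + ν ξ):
  P: 146.6 − 1(105.3) = 41.34
  Q: 0 + 1(105.3) = 105.3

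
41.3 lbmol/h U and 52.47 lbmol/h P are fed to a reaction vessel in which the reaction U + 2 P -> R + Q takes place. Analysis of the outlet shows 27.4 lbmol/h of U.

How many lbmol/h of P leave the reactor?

For U: n = n₀ − 1ξ → 27.4 = 41.3 − 1ξ, giving ξ = 13.9 lbmol/h.
Outlet amounts (n = n₀ + ν ξ):
  U: 41.3 − 1(13.9) = 27.4
  P: 52.47 − 2(13.9) = 24.67
  R: 0 + 1(13.9) = 13.9
  Q: 0 + 1(13.9) = 13.9

24.7 lbmol/h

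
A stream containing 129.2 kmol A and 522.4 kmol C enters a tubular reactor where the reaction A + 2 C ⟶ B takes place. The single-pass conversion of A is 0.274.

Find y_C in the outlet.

0.778

A reacted = 0.274 × 129.2 = 35.4 kmol; ν_A = −1, so ξ = 35.4/1 = 35.4 kmol.
Outlet amounts (n = n₀ + ν ξ):
  A: 129.2 − 1(35.4) = 93.8
  C: 522.4 − 2(35.4) = 451.6
  B: 0 + 1(35.4) = 35.4
Total out = 580.8 kmol; y_C = 451.6 / 580.8 = 0.7775.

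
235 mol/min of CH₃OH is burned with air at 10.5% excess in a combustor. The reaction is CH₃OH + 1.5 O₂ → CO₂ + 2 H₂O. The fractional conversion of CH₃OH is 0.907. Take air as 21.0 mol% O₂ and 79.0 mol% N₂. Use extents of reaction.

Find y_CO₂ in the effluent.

Stoichiometric O₂ = 1.5 × 235 = 352.5 mol/min; O₂ fed = 352.5 × 1.105 = 389.5 mol/min.
N₂ fed = 389.5 × 79/21 = 1465 mol/min.
Fuel reacted = 0.907 × 235 → ξ = 213.1 mol/min.
Outlet (n = n₀ + ν ξ):
  CH₃OH: 235 − 1(213.1) = 21.85
  O₂: 389.5 − 1.5(213.1) = 69.79
  N₂: 1465 (inert)
  CO₂: 0 + 1(213.1) = 213.1
  H₂O: 0 + 2(213.1) = 426.3
Total out = 2196 mol/min; y_CO₂ = 213.1 / 2196 = 0.09704.

0.097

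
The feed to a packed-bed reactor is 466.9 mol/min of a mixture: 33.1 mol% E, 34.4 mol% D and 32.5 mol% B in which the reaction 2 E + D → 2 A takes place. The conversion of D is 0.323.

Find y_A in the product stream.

0.25

D reacted = 0.323 × 160.6 = 51.88 mol/min; ν_D = −1, so ξ = 51.88/1 = 51.88 mol/min.
Outlet amounts (n = n₀ + ν ξ):
  E: 154.5 − 2(51.88) = 50.79
  D: 160.6 − 1(51.88) = 108.7
  A: 0 + 2(51.88) = 103.8
  B: 151.7 (inert)
Total out = 415 mol/min; y_A = 103.8 / 415 = 0.25.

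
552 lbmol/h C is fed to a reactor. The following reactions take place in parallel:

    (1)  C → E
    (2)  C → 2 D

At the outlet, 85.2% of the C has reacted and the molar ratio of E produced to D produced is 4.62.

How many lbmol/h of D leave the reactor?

91.9 lbmol/h

Conversion of C: C consumed = 0.852 × 552 = 470.3 lbmol/h = 1ξ₁ + 1ξ₂.
Selectivity: 1ξ₁ / (2ξ₂) = 4.62 → ξ₁ = 9.24 ξ₂.
Substitute: (1·9.24 + 1) ξ₂ = 470.3 → ξ₂ = 45.93 lbmol/h, ξ₁ = 424.4 lbmol/h.
Outlet amounts (n = n₀ + Σ ν·ξ):
  C: 552 − 1(424.4) − 1(45.93) = 81.7
  E: 0 + 1(424.4) = 424.4
  D: 0 + 2(45.93) = 91.86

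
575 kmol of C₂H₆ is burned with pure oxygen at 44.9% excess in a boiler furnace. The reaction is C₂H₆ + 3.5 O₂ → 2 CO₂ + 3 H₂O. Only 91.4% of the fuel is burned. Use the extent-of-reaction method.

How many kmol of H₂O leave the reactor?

1580 kmol

Stoichiometric O₂ = 3.5 × 575 = 2012 kmol; O₂ fed = 2012 × 1.449 = 2916 kmol.
Fuel reacted = 0.914 × 575 → ξ = 525.6 kmol.
Outlet (n = n₀ + ν ξ):
  C₂H₆: 575 − 1(525.6) = 49.45
  O₂: 2916 − 3.5(525.6) = 1077
  CO₂: 0 + 2(525.6) = 1051
  H₂O: 0 + 3(525.6) = 1577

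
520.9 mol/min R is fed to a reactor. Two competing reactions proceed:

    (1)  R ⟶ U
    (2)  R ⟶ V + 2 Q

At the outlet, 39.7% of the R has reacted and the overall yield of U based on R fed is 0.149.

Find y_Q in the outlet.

Yield of U: 1ξ₁ / 520.9 = 0.149 → ξ₁ = 77.61 mol/min.
Conversion of R: 1ξ₁ + 1ξ₂ = 0.397 × 520.9 = 206.8 → ξ₂ = 129.2 mol/min.
Outlet amounts (n = n₀ + Σ ν·ξ):
  R: 520.9 − 1(77.61) − 1(129.2) = 314.1
  U: 0 + 1(77.61) = 77.61
  V: 0 + 1(129.2) = 129.2
  Q: 0 + 2(129.2) = 258.4
Total out = 779.3 mol/min; y_Q = 258.4 / 779.3 = 0.3316.

0.332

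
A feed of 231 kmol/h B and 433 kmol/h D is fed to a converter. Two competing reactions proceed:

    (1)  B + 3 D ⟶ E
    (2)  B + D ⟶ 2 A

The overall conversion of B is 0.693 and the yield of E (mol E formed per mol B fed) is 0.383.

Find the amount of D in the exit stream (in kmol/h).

96 kmol/h

Yield of E: 1ξ₁ / 231 = 0.383 → ξ₁ = 88.47 kmol/h.
Conversion of B: 1ξ₁ + 1ξ₂ = 0.693 × 231 = 160.1 → ξ₂ = 71.61 kmol/h.
Outlet amounts (n = n₀ + Σ ν·ξ):
  B: 231 − 1(88.47) − 1(71.61) = 70.92
  D: 433 − 3(88.47) − 1(71.61) = 95.97
  E: 0 + 1(88.47) = 88.47
  A: 0 + 2(71.61) = 143.2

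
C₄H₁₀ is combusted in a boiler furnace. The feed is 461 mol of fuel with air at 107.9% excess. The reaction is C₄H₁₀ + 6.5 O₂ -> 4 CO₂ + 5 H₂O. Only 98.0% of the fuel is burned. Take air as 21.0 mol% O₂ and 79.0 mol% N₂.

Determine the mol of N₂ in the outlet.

Stoichiometric O₂ = 6.5 × 461 = 2996 mol; O₂ fed = 2996 × 2.079 = 6230 mol.
N₂ fed = 6230 × 79/21 = 23440 mol.
Fuel reacted = 0.98 × 461 → ξ = 451.8 mol.
Outlet (n = n₀ + ν ξ):
  C₄H₁₀: 461 − 1(451.8) = 9.22
  O₂: 6230 − 6.5(451.8) = 3293
  N₂: 23440 (inert)
  CO₂: 0 + 4(451.8) = 1807
  H₂O: 0 + 5(451.8) = 2259

23400 mol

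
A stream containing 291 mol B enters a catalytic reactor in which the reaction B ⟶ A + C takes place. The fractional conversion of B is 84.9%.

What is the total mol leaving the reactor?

B reacted = 0.849 × 291 = 247.1 mol; ν_B = −1, so ξ = 247.1/1 = 247.1 mol.
Outlet amounts (n = n₀ + ν ξ):
  B: 291 − 1(247.1) = 43.94
  A: 0 + 1(247.1) = 247.1
  C: 0 + 1(247.1) = 247.1
Total out = 43.94 + 247.1 + 247.1 = 538.1 mol.

538 mol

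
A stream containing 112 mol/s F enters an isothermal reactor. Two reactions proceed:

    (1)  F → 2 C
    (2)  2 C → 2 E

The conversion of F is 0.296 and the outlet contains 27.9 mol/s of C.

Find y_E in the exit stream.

Conversion of F: F consumed = 1ξ₁ = 0.296 × 112 → ξ₁ = 33.15 mol/s.
C balance: n_C = 0 + 2ξ₁ − 2ξ₂ = 27.9 → ξ₂ = (2·33.15 − 27.9)/2 = 19.2 mol/s.
Outlet amounts (n = n₀ + Σ ν·ξ):
  F: 112 − 1(33.15) = 78.85
  C: 0 + 2(33.15) − 2(19.2) = 27.9
  E: 0 + 2(19.2) = 38.4
Total out = 145.2 mol/s; y_E = 38.4 / 145.2 = 0.2646.

0.265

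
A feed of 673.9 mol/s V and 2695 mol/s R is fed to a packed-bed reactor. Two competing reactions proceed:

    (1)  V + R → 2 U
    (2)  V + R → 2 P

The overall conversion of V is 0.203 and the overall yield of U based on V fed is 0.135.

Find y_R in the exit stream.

Yield of U: 2ξ₁ / 673.9 = 0.135 → ξ₁ = 45.49 mol/s.
Conversion of V: 1ξ₁ + 1ξ₂ = 0.203 × 673.9 = 136.8 → ξ₂ = 91.31 mol/s.
Outlet amounts (n = n₀ + Σ ν·ξ):
  V: 673.9 − 1(45.49) − 1(91.31) = 537.1
  R: 2695 − 1(45.49) − 1(91.31) = 2558
  U: 0 + 2(45.49) = 90.98
  P: 0 + 2(91.31) = 182.6
Total out = 3369 mol/s; y_R = 2558 / 3369 = 0.7594.

0.759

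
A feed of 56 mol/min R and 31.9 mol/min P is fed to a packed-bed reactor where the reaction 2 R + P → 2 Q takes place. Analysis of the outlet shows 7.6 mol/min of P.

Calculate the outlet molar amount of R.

7.4 mol/min

For P: n = n₀ − 1ξ → 7.6 = 31.9 − 1ξ, giving ξ = 24.3 mol/min.
Outlet amounts (n = n₀ + ν ξ):
  R: 56 − 2(24.3) = 7.4
  P: 31.9 − 1(24.3) = 7.6
  Q: 0 + 2(24.3) = 48.6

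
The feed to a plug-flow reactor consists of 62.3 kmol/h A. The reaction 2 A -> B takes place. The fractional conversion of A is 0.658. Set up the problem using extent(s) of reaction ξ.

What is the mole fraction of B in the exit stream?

A reacted = 0.658 × 62.3 = 40.99 kmol/h; ν_A = −2, so ξ = 40.99/2 = 20.5 kmol/h.
Outlet amounts (n = n₀ + ν ξ):
  A: 62.3 − 2(20.5) = 21.31
  B: 0 + 1(20.5) = 20.5
Total out = 41.8 kmol/h; y_B = 20.5 / 41.8 = 0.4903.

0.49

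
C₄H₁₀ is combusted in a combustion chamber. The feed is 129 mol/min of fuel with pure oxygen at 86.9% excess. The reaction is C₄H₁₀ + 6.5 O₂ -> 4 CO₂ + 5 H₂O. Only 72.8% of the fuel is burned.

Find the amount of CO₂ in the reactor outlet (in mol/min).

Stoichiometric O₂ = 6.5 × 129 = 838.5 mol/min; O₂ fed = 838.5 × 1.869 = 1567 mol/min.
Fuel reacted = 0.728 × 129 → ξ = 93.91 mol/min.
Outlet (n = n₀ + ν ξ):
  C₄H₁₀: 129 − 1(93.91) = 35.09
  O₂: 1567 − 6.5(93.91) = 956.7
  CO₂: 0 + 4(93.91) = 375.6
  H₂O: 0 + 5(93.91) = 469.6

376 mol/min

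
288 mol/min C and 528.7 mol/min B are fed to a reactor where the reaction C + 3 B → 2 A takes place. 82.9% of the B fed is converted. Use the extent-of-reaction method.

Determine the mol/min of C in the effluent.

142 mol/min

B reacted = 0.829 × 528.7 = 438.3 mol/min; ν_B = −3, so ξ = 438.3/3 = 146.1 mol/min.
Outlet amounts (n = n₀ + ν ξ):
  C: 288 − 1(146.1) = 141.9
  B: 528.7 − 3(146.1) = 90.41
  A: 0 + 2(146.1) = 292.2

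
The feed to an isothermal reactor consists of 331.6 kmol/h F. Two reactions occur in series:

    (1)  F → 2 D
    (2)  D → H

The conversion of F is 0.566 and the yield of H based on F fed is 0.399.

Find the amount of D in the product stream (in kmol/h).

Conversion of F: F consumed = 1ξ₁ = 0.566 × 331.6 → ξ₁ = 187.7 kmol/h.
Yield of H: 1ξ₂ / 331.6 = 0.399 → ξ₂ = 132.3 kmol/h.
Outlet amounts (n = n₀ + Σ ν·ξ):
  F: 331.6 − 1(187.7) = 143.9
  D: 0 + 2(187.7) − 1(132.3) = 243.1
  H: 0 + 1(132.3) = 132.3

243 kmol/h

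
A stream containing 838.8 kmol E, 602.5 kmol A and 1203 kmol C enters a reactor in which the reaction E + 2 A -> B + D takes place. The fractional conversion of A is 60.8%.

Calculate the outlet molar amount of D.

183 kmol

A reacted = 0.608 × 602.5 = 366.3 kmol; ν_A = −2, so ξ = 366.3/2 = 183.2 kmol.
Outlet amounts (n = n₀ + ν ξ):
  E: 838.8 − 1(183.2) = 655.6
  A: 602.5 − 2(183.2) = 236.2
  B: 0 + 1(183.2) = 183.2
  D: 0 + 1(183.2) = 183.2
  C: 1203 (inert)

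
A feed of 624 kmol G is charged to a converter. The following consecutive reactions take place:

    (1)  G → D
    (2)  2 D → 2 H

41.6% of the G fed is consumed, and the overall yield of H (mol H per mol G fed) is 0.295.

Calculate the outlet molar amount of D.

75.5 kmol

Conversion of G: G consumed = 1ξ₁ = 0.416 × 624 → ξ₁ = 259.6 kmol.
Yield of H: 2ξ₂ / 624 = 0.295 → ξ₂ = 92.04 kmol.
Outlet amounts (n = n₀ + Σ ν·ξ):
  G: 624 − 1(259.6) = 364.4
  D: 0 + 1(259.6) − 2(92.04) = 75.5
  H: 0 + 2(92.04) = 184.1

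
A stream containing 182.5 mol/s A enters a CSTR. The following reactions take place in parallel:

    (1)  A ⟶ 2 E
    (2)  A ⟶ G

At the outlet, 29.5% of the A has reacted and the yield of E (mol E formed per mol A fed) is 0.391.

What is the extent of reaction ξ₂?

ξ₂ = 18.2 mol/s

Yield of E: 2ξ₁ / 182.5 = 0.391 → ξ₁ = 35.68 mol/s.
Conversion of A: 1ξ₁ + 1ξ₂ = 0.295 × 182.5 = 53.84 → ξ₂ = 18.16 mol/s.
Outlet amounts (n = n₀ + Σ ν·ξ):
  A: 182.5 − 1(35.68) − 1(18.16) = 128.7
  E: 0 + 2(35.68) = 71.36
  G: 0 + 1(18.16) = 18.16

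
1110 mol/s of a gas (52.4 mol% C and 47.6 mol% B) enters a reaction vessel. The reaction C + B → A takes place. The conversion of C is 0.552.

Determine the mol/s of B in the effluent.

C reacted = 0.552 × 581.6 = 321.1 mol/s; ν_C = −1, so ξ = 321.1/1 = 321.1 mol/s.
Outlet amounts (n = n₀ + ν ξ):
  C: 581.6 − 1(321.1) = 260.6
  B: 528.4 − 1(321.1) = 207.3
  A: 0 + 1(321.1) = 321.1

207 mol/s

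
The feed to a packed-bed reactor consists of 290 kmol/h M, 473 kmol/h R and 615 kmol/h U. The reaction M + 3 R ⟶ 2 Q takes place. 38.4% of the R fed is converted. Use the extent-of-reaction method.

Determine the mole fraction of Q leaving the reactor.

R reacted = 0.384 × 473 = 181.6 kmol/h; ν_R = −3, so ξ = 181.6/3 = 60.54 kmol/h.
Outlet amounts (n = n₀ + ν ξ):
  M: 290 − 1(60.54) = 229.5
  R: 473 − 3(60.54) = 291.4
  Q: 0 + 2(60.54) = 121.1
  U: 615 (inert)
Total out = 1257 kmol/h; y_Q = 121.1 / 1257 = 0.09634.

0.0963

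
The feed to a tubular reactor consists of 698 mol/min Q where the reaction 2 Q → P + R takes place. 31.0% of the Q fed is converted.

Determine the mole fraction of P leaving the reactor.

0.155

Q reacted = 0.31 × 698 = 216.4 mol/min; ν_Q = −2, so ξ = 216.4/2 = 108.2 mol/min.
Outlet amounts (n = n₀ + ν ξ):
  Q: 698 − 2(108.2) = 481.6
  P: 0 + 1(108.2) = 108.2
  R: 0 + 1(108.2) = 108.2
Total out = 698 mol/min; y_P = 108.2 / 698 = 0.155.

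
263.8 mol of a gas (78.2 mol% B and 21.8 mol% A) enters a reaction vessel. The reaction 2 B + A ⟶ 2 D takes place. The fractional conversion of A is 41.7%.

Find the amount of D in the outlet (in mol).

48 mol

A reacted = 0.417 × 57.51 = 23.98 mol; ν_A = −1, so ξ = 23.98/1 = 23.98 mol.
Outlet amounts (n = n₀ + ν ξ):
  B: 206.3 − 2(23.98) = 158.3
  A: 57.51 − 1(23.98) = 33.53
  D: 0 + 2(23.98) = 47.96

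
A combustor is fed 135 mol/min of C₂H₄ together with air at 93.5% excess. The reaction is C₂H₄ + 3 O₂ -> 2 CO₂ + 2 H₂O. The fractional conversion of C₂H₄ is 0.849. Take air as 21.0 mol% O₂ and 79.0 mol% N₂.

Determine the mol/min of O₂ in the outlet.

Stoichiometric O₂ = 3 × 135 = 405 mol/min; O₂ fed = 405 × 1.935 = 783.7 mol/min.
N₂ fed = 783.7 × 79/21 = 2948 mol/min.
Fuel reacted = 0.849 × 135 → ξ = 114.6 mol/min.
Outlet (n = n₀ + ν ξ):
  C₂H₄: 135 − 1(114.6) = 20.39
  O₂: 783.7 − 3(114.6) = 439.8
  N₂: 2948 (inert)
  CO₂: 0 + 2(114.6) = 229.2
  H₂O: 0 + 2(114.6) = 229.2

440 mol/min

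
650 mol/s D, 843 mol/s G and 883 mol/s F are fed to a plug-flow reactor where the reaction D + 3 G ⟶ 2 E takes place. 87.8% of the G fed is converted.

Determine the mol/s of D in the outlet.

403 mol/s

G reacted = 0.878 × 843 = 740.2 mol/s; ν_G = −3, so ξ = 740.2/3 = 246.7 mol/s.
Outlet amounts (n = n₀ + ν ξ):
  D: 650 − 1(246.7) = 403.3
  G: 843 − 3(246.7) = 102.8
  E: 0 + 2(246.7) = 493.4
  F: 883 (inert)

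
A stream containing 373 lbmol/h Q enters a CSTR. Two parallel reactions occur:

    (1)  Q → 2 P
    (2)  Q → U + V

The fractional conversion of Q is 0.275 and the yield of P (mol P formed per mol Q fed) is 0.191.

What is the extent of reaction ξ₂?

Yield of P: 2ξ₁ / 373 = 0.191 → ξ₁ = 35.62 lbmol/h.
Conversion of Q: 1ξ₁ + 1ξ₂ = 0.275 × 373 = 102.6 → ξ₂ = 66.95 lbmol/h.
Outlet amounts (n = n₀ + Σ ν·ξ):
  Q: 373 − 1(35.62) − 1(66.95) = 270.4
  P: 0 + 2(35.62) = 71.24
  U: 0 + 1(66.95) = 66.95
  V: 0 + 1(66.95) = 66.95

ξ₂ = 67 lbmol/h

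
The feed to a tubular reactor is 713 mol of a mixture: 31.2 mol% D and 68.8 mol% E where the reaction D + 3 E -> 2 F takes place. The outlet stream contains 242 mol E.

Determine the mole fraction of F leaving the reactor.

For E: n = n₀ − 3ξ → 242 = 490.5 − 3ξ, giving ξ = 82.85 mol.
Outlet amounts (n = n₀ + ν ξ):
  D: 222.5 − 1(82.85) = 139.6
  E: 490.5 − 3(82.85) = 242
  F: 0 + 2(82.85) = 165.7
Total out = 547.3 mol; y_F = 165.7 / 547.3 = 0.3027.

0.303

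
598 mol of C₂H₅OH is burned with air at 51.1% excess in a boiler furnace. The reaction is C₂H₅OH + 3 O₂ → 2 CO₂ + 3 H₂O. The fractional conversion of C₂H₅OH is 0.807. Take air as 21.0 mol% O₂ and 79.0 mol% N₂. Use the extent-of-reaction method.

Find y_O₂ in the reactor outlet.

0.0903

Stoichiometric O₂ = 3 × 598 = 1794 mol; O₂ fed = 1794 × 1.511 = 2711 mol.
N₂ fed = 2711 × 79/21 = 10200 mol.
Fuel reacted = 0.807 × 598 → ξ = 482.6 mol.
Outlet (n = n₀ + ν ξ):
  C₂H₅OH: 598 − 1(482.6) = 115.4
  O₂: 2711 − 3(482.6) = 1263
  N₂: 10200 (inert)
  CO₂: 0 + 2(482.6) = 965.2
  H₂O: 0 + 3(482.6) = 1448
Total out = 13990 mol; y_O₂ = 1263 / 13990 = 0.09028.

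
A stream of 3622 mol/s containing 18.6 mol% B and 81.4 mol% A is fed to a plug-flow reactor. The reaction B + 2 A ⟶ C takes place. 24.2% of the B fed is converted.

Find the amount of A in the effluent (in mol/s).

2620 mol/s

B reacted = 0.242 × 673.7 = 163 mol/s; ν_B = −1, so ξ = 163/1 = 163 mol/s.
Outlet amounts (n = n₀ + ν ξ):
  B: 673.7 − 1(163) = 510.7
  A: 2948 − 2(163) = 2622
  C: 0 + 1(163) = 163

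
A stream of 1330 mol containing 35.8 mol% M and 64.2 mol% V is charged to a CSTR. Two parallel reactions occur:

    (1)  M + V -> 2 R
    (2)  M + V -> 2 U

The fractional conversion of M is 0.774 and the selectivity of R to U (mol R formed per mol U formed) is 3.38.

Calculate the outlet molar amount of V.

485 mol

Conversion of M: M consumed = 0.774 × 476.1 = 368.5 mol = 1ξ₁ + 1ξ₂.
Selectivity: 2ξ₁ / (2ξ₂) = 3.38 → ξ₁ = 3.38 ξ₂.
Substitute: (1·3.38 + 1) ξ₂ = 368.5 → ξ₂ = 84.14 mol, ξ₁ = 284.4 mol.
Outlet amounts (n = n₀ + Σ ν·ξ):
  M: 476.1 − 1(284.4) − 1(84.14) = 107.6
  V: 853.9 − 1(284.4) − 1(84.14) = 485.3
  R: 0 + 2(284.4) = 568.8
  U: 0 + 2(84.14) = 168.3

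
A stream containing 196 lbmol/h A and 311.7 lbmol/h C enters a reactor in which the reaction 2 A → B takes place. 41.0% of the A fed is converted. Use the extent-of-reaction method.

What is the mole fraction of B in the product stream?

0.0859

A reacted = 0.41 × 196 = 80.36 lbmol/h; ν_A = −2, so ξ = 80.36/2 = 40.18 lbmol/h.
Outlet amounts (n = n₀ + ν ξ):
  A: 196 − 2(40.18) = 115.6
  B: 0 + 1(40.18) = 40.18
  C: 311.7 (inert)
Total out = 467.5 lbmol/h; y_B = 40.18 / 467.5 = 0.08594.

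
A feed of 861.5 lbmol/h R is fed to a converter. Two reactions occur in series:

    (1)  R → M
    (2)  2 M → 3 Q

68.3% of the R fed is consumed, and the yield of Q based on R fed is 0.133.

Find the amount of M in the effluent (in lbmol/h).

512 lbmol/h

Conversion of R: R consumed = 1ξ₁ = 0.683 × 861.5 → ξ₁ = 588.4 lbmol/h.
Yield of Q: 3ξ₂ / 861.5 = 0.133 → ξ₂ = 38.19 lbmol/h.
Outlet amounts (n = n₀ + Σ ν·ξ):
  R: 861.5 − 1(588.4) = 273.1
  M: 0 + 1(588.4) − 2(38.19) = 512
  Q: 0 + 3(38.19) = 114.6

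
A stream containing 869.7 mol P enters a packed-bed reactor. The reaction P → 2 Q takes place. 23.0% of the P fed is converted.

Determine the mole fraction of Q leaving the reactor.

0.374

P reacted = 0.23 × 869.7 = 200 mol; ν_P = −1, so ξ = 200/1 = 200 mol.
Outlet amounts (n = n₀ + ν ξ):
  P: 869.7 − 1(200) = 669.7
  Q: 0 + 2(200) = 400.1
Total out = 1070 mol; y_Q = 400.1 / 1070 = 0.374.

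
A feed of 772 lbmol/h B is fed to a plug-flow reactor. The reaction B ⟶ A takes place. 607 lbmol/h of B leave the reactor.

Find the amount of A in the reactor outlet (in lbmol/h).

For B: n = n₀ − 1ξ → 607 = 772 − 1ξ, giving ξ = 165 lbmol/h.
Outlet amounts (n = n₀ + ν ξ):
  B: 772 − 1(165) = 607
  A: 0 + 1(165) = 165

165 lbmol/h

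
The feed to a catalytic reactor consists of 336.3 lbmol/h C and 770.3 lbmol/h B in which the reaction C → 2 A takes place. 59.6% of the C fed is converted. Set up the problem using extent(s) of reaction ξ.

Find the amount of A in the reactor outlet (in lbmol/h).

C reacted = 0.596 × 336.3 = 200.4 lbmol/h; ν_C = −1, so ξ = 200.4/1 = 200.4 lbmol/h.
Outlet amounts (n = n₀ + ν ξ):
  C: 336.3 − 1(200.4) = 135.9
  A: 0 + 2(200.4) = 400.9
  B: 770.3 (inert)

401 lbmol/h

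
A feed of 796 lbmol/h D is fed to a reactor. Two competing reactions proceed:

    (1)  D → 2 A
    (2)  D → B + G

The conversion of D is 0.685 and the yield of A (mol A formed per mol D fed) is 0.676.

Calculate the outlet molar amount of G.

Yield of A: 2ξ₁ / 796 = 0.676 → ξ₁ = 269 lbmol/h.
Conversion of D: 1ξ₁ + 1ξ₂ = 0.685 × 796 = 545.3 → ξ₂ = 276.2 lbmol/h.
Outlet amounts (n = n₀ + Σ ν·ξ):
  D: 796 − 1(269) − 1(276.2) = 250.7
  A: 0 + 2(269) = 538.1
  B: 0 + 1(276.2) = 276.2
  G: 0 + 1(276.2) = 276.2

276 lbmol/h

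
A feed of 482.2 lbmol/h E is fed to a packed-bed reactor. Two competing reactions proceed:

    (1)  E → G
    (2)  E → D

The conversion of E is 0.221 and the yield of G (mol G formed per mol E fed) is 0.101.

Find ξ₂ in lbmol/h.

ξ₂ = 57.9 lbmol/h

Yield of G: 1ξ₁ / 482.2 = 0.101 → ξ₁ = 48.7 lbmol/h.
Conversion of E: 1ξ₁ + 1ξ₂ = 0.221 × 482.2 = 106.6 → ξ₂ = 57.86 lbmol/h.
Outlet amounts (n = n₀ + Σ ν·ξ):
  E: 482.2 − 1(48.7) − 1(57.86) = 375.6
  G: 0 + 1(48.7) = 48.7
  D: 0 + 1(57.86) = 57.86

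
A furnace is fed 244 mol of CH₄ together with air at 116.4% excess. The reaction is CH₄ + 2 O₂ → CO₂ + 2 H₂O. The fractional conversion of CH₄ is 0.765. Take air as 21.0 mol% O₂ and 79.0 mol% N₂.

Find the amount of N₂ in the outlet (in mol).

Stoichiometric O₂ = 2 × 244 = 488 mol; O₂ fed = 488 × 2.164 = 1056 mol.
N₂ fed = 1056 × 79/21 = 3973 mol.
Fuel reacted = 0.765 × 244 → ξ = 186.7 mol.
Outlet (n = n₀ + ν ξ):
  CH₄: 244 − 1(186.7) = 57.34
  O₂: 1056 − 2(186.7) = 682.7
  N₂: 3973 (inert)
  CO₂: 0 + 1(186.7) = 186.7
  H₂O: 0 + 2(186.7) = 373.3

3970 mol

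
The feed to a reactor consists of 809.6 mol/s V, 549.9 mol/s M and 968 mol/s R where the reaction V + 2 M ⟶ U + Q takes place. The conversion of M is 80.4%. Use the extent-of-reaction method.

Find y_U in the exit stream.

0.105

M reacted = 0.804 × 549.9 = 442.1 mol/s; ν_M = −2, so ξ = 442.1/2 = 221.1 mol/s.
Outlet amounts (n = n₀ + ν ξ):
  V: 809.6 − 1(221.1) = 588.5
  M: 549.9 − 2(221.1) = 107.8
  U: 0 + 1(221.1) = 221.1
  Q: 0 + 1(221.1) = 221.1
  R: 968 (inert)
Total out = 2106 mol/s; y_U = 221.1 / 2106 = 0.1049.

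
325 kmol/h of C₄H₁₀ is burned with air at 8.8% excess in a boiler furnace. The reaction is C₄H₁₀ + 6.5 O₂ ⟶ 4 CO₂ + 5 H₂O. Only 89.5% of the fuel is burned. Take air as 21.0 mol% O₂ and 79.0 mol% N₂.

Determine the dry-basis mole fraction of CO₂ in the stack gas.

Stoichiometric O₂ = 6.5 × 325 = 2112 kmol/h; O₂ fed = 2112 × 1.088 = 2298 kmol/h.
N₂ fed = 2298 × 79/21 = 8646 kmol/h.
Fuel reacted = 0.895 × 325 → ξ = 290.9 kmol/h.
Outlet (n = n₀ + ν ξ):
  C₄H₁₀: 325 − 1(290.9) = 34.12
  O₂: 2298 − 6.5(290.9) = 407.7
  N₂: 8646 (inert)
  CO₂: 0 + 4(290.9) = 1164
  H₂O: 0 + 5(290.9) = 1454
Dry total = 10250 kmol/h; y_CO₂ (dry) = 1164 / 10250 = 0.1135.

0.113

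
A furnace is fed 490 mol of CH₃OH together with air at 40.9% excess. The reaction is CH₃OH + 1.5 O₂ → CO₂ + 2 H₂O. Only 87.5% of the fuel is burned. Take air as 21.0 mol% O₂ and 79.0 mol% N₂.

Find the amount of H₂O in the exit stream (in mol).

858 mol

Stoichiometric O₂ = 1.5 × 490 = 735 mol; O₂ fed = 735 × 1.409 = 1036 mol.
N₂ fed = 1036 × 79/21 = 3896 mol.
Fuel reacted = 0.875 × 490 → ξ = 428.8 mol.
Outlet (n = n₀ + ν ξ):
  CH₃OH: 490 − 1(428.8) = 61.25
  O₂: 1036 − 1.5(428.8) = 392.5
  N₂: 3896 (inert)
  CO₂: 0 + 1(428.8) = 428.8
  H₂O: 0 + 2(428.8) = 857.5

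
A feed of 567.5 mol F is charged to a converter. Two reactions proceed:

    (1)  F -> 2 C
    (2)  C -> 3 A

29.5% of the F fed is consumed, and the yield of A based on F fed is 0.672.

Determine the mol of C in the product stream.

208 mol

Conversion of F: F consumed = 1ξ₁ = 0.295 × 567.5 → ξ₁ = 167.4 mol.
Yield of A: 3ξ₂ / 567.5 = 0.672 → ξ₂ = 127.1 mol.
Outlet amounts (n = n₀ + Σ ν·ξ):
  F: 567.5 − 1(167.4) = 400.1
  C: 0 + 2(167.4) − 1(127.1) = 207.7
  A: 0 + 3(127.1) = 381.4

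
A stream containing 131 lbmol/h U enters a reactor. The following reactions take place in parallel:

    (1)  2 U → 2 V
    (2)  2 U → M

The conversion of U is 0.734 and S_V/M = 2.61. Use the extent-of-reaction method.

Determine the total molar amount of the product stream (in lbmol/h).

Conversion of U: U consumed = 0.734 × 131 = 96.15 lbmol/h = 2ξ₁ + 2ξ₂.
Selectivity: 2ξ₁ / (1ξ₂) = 2.61 → ξ₁ = 1.305 ξ₂.
Substitute: (2·1.305 + 2) ξ₂ = 96.15 → ξ₂ = 20.86 lbmol/h, ξ₁ = 27.22 lbmol/h.
Outlet amounts (n = n₀ + Σ ν·ξ):
  U: 131 − 2(27.22) − 2(20.86) = 34.85
  V: 0 + 2(27.22) = 54.44
  M: 0 + 1(20.86) = 20.86
Total out = 34.85 + 54.44 + 20.86 = 110.1 lbmol/h.

110 lbmol/h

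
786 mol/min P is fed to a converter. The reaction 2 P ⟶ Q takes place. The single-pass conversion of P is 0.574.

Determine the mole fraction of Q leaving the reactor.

0.403

P reacted = 0.574 × 786 = 451.2 mol/min; ν_P = −2, so ξ = 451.2/2 = 225.6 mol/min.
Outlet amounts (n = n₀ + ν ξ):
  P: 786 − 2(225.6) = 334.8
  Q: 0 + 1(225.6) = 225.6
Total out = 560.4 mol/min; y_Q = 225.6 / 560.4 = 0.4025.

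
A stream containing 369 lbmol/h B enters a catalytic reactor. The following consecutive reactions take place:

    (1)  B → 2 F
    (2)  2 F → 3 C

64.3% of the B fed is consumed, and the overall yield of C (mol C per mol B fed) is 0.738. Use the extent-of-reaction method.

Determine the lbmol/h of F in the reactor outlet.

293 lbmol/h

Conversion of B: B consumed = 1ξ₁ = 0.643 × 369 → ξ₁ = 237.3 lbmol/h.
Yield of C: 3ξ₂ / 369 = 0.738 → ξ₂ = 90.77 lbmol/h.
Outlet amounts (n = n₀ + Σ ν·ξ):
  B: 369 − 1(237.3) = 131.7
  F: 0 + 2(237.3) − 2(90.77) = 293
  C: 0 + 3(90.77) = 272.3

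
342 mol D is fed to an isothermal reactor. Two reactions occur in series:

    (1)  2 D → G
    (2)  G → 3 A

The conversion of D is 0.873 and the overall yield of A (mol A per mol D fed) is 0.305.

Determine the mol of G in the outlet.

Conversion of D: D consumed = 2ξ₁ = 0.873 × 342 → ξ₁ = 149.3 mol.
Yield of A: 3ξ₂ / 342 = 0.305 → ξ₂ = 34.77 mol.
Outlet amounts (n = n₀ + Σ ν·ξ):
  D: 342 − 2(149.3) = 43.43
  G: 0 + 1(149.3) − 1(34.77) = 114.5
  A: 0 + 3(34.77) = 104.3

115 mol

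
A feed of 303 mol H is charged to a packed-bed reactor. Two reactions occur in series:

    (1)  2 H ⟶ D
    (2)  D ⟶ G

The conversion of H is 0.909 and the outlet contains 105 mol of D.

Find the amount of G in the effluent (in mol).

32.7 mol

Conversion of H: H consumed = 2ξ₁ = 0.909 × 303 → ξ₁ = 137.7 mol.
D balance: n_D = 0 + 1ξ₁ − 1ξ₂ = 105 → ξ₂ = (1·137.7 − 105)/1 = 32.71 mol.
Outlet amounts (n = n₀ + Σ ν·ξ):
  H: 303 − 2(137.7) = 27.57
  D: 0 + 1(137.7) − 1(32.71) = 105
  G: 0 + 1(32.71) = 32.71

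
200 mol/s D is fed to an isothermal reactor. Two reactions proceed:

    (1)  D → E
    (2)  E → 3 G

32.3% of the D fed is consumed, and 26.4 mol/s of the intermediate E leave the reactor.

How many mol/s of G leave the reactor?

Conversion of D: D consumed = 1ξ₁ = 0.323 × 200 → ξ₁ = 64.6 mol/s.
E balance: n_E = 0 + 1ξ₁ − 1ξ₂ = 26.4 → ξ₂ = (1·64.6 − 26.4)/1 = 38.2 mol/s.
Outlet amounts (n = n₀ + Σ ν·ξ):
  D: 200 − 1(64.6) = 135.4
  E: 0 + 1(64.6) − 1(38.2) = 26.4
  G: 0 + 3(38.2) = 114.6

115 mol/s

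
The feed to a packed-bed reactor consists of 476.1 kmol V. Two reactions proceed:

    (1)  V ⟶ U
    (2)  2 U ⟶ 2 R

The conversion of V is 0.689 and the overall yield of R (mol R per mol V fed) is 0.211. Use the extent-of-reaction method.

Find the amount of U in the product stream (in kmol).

228 kmol

Conversion of V: V consumed = 1ξ₁ = 0.689 × 476.1 → ξ₁ = 328 kmol.
Yield of R: 2ξ₂ / 476.1 = 0.211 → ξ₂ = 50.23 kmol.
Outlet amounts (n = n₀ + Σ ν·ξ):
  V: 476.1 − 1(328) = 148.1
  U: 0 + 1(328) − 2(50.23) = 227.6
  R: 0 + 2(50.23) = 100.5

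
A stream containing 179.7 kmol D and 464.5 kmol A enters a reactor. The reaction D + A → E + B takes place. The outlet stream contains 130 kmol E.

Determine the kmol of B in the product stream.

130 kmol

For E: n = n₀ + 1ξ → 130 = 0 + 1ξ, giving ξ = 130 kmol.
Outlet amounts (n = n₀ + ν ξ):
  D: 179.7 − 1(130) = 49.7
  A: 464.5 − 1(130) = 334.5
  E: 0 + 1(130) = 130
  B: 0 + 1(130) = 130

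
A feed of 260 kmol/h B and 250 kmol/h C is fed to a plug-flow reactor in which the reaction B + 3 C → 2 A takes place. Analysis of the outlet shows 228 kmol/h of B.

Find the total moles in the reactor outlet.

For B: n = n₀ − 1ξ → 228 = 260 − 1ξ, giving ξ = 32 kmol/h.
Outlet amounts (n = n₀ + ν ξ):
  B: 260 − 1(32) = 228
  C: 250 − 3(32) = 154
  A: 0 + 2(32) = 64
Total out = 228 + 154 + 64 = 446 kmol/h.

446 kmol/h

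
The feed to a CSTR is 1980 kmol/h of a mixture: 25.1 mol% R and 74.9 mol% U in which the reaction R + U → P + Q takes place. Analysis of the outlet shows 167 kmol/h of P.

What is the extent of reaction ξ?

For P: n = n₀ + 1ξ → 167 = 0 + 1ξ, giving ξ = 167 kmol/h.
Outlet amounts (n = n₀ + ν ξ):
  R: 497 − 1(167) = 330
  U: 1483 − 1(167) = 1316
  P: 0 + 1(167) = 167
  Q: 0 + 1(167) = 167

ξ = 167 kmol/h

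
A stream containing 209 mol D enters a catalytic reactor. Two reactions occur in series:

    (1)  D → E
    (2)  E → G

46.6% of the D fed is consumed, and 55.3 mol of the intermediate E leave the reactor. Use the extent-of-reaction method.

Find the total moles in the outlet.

209 mol

Conversion of D: D consumed = 1ξ₁ = 0.466 × 209 → ξ₁ = 97.39 mol.
E balance: n_E = 0 + 1ξ₁ − 1ξ₂ = 55.3 → ξ₂ = (1·97.39 − 55.3)/1 = 42.09 mol.
Outlet amounts (n = n₀ + Σ ν·ξ):
  D: 209 − 1(97.39) = 111.6
  E: 0 + 1(97.39) − 1(42.09) = 55.3
  G: 0 + 1(42.09) = 42.09
Total out = 111.6 + 55.3 + 42.09 = 209 mol.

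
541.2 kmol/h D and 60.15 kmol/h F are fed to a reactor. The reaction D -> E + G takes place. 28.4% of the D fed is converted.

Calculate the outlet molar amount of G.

D reacted = 0.284 × 541.2 = 153.7 kmol/h; ν_D = −1, so ξ = 153.7/1 = 153.7 kmol/h.
Outlet amounts (n = n₀ + ν ξ):
  D: 541.2 − 1(153.7) = 387.5
  E: 0 + 1(153.7) = 153.7
  G: 0 + 1(153.7) = 153.7
  F: 60.15 (inert)

154 kmol/h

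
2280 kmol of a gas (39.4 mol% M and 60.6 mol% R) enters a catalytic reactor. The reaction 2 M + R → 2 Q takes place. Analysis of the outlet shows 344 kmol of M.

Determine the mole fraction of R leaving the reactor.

For M: n = n₀ − 2ξ → 344 = 898.3 − 2ξ, giving ξ = 277.2 kmol.
Outlet amounts (n = n₀ + ν ξ):
  M: 898.3 − 2(277.2) = 344
  R: 1382 − 1(277.2) = 1105
  Q: 0 + 2(277.2) = 554.3
Total out = 2003 kmol; y_R = 1105 / 2003 = 0.5515.

0.551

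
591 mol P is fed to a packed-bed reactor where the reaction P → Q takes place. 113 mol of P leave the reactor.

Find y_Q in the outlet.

For P: n = n₀ − 1ξ → 113 = 591 − 1ξ, giving ξ = 478 mol.
Outlet amounts (n = n₀ + ν ξ):
  P: 591 − 1(478) = 113
  Q: 0 + 1(478) = 478
Total out = 591 mol; y_Q = 478 / 591 = 0.8088.

0.809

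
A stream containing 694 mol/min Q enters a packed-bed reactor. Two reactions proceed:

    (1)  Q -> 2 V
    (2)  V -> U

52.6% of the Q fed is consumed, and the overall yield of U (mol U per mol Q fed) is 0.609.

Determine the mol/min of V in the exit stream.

307 mol/min

Conversion of Q: Q consumed = 1ξ₁ = 0.526 × 694 → ξ₁ = 365 mol/min.
Yield of U: 1ξ₂ / 694 = 0.609 → ξ₂ = 422.6 mol/min.
Outlet amounts (n = n₀ + Σ ν·ξ):
  Q: 694 − 1(365) = 329
  V: 0 + 2(365) − 1(422.6) = 307.4
  U: 0 + 1(422.6) = 422.6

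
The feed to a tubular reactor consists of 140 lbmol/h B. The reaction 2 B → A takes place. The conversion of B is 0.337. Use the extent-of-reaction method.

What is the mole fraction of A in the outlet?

B reacted = 0.337 × 140 = 47.18 lbmol/h; ν_B = −2, so ξ = 47.18/2 = 23.59 lbmol/h.
Outlet amounts (n = n₀ + ν ξ):
  B: 140 − 2(23.59) = 92.82
  A: 0 + 1(23.59) = 23.59
Total out = 116.4 lbmol/h; y_A = 23.59 / 116.4 = 0.2026.

0.203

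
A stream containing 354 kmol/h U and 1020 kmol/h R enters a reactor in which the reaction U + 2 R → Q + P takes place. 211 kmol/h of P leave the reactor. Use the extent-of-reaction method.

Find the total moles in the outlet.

For P: n = n₀ + 1ξ → 211 = 0 + 1ξ, giving ξ = 211 kmol/h.
Outlet amounts (n = n₀ + ν ξ):
  U: 354 − 1(211) = 143
  R: 1020 − 2(211) = 598
  Q: 0 + 1(211) = 211
  P: 0 + 1(211) = 211
Total out = 143 + 598 + 211 + 211 = 1163 kmol/h.

1160 kmol/h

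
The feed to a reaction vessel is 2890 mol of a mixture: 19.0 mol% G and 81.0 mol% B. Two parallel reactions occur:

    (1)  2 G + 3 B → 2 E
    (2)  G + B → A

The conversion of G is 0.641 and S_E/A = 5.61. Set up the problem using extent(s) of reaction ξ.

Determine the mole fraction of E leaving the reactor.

0.125

Conversion of G: G consumed = 0.641 × 549.1 = 352 mol = 2ξ₁ + 1ξ₂.
Selectivity: 2ξ₁ / (1ξ₂) = 5.61 → ξ₁ = 2.805 ξ₂.
Substitute: (2·2.805 + 1) ξ₂ = 352 → ξ₂ = 53.25 mol, ξ₁ = 149.4 mol.
Outlet amounts (n = n₀ + Σ ν·ξ):
  G: 549.1 − 2(149.4) − 1(53.25) = 197.1
  B: 2341 − 3(149.4) − 1(53.25) = 1840
  E: 0 + 2(149.4) = 298.7
  A: 0 + 1(53.25) = 53.25
Total out = 2389 mol; y_E = 298.7 / 2389 = 0.1251.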